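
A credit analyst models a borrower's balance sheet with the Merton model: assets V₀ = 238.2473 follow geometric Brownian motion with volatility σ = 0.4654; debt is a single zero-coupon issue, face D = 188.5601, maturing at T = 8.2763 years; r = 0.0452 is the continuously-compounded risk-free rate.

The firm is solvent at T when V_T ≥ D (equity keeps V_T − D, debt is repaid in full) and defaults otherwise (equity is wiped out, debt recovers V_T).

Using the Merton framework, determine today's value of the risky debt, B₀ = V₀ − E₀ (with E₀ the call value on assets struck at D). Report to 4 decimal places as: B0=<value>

B0=84.9144

Apply the equity-as-call identities (strike 188.5601, horizon 8.2763 years):
d₁ = [ln(V₀/D) + (r + σ²/2)T] / (σ√T)
   = [ln(238.2473/188.5601) + (0.0452 + 0.5·0.4654²)·8.2763] / (0.4654·√8.2763)
   = [0.233892 + 1.270400] / 1.338889 = 1.123538
d₂ = d₁ − σ√T = 1.123538 − 1.338889 = -0.215350
N(d₁) = 0.869396,  N(d₂) = 0.414747,  e^(−rT) = 0.687916
E₀ = V₀·N(d₁) − D·e^(−rT)·N(d₂)
   = 238.2473·0.869396 − 188.5601·0.687916·0.414747 = 153.332853
B₀ = V₀ − E₀ = 238.2473 − 153.332853 = 84.914447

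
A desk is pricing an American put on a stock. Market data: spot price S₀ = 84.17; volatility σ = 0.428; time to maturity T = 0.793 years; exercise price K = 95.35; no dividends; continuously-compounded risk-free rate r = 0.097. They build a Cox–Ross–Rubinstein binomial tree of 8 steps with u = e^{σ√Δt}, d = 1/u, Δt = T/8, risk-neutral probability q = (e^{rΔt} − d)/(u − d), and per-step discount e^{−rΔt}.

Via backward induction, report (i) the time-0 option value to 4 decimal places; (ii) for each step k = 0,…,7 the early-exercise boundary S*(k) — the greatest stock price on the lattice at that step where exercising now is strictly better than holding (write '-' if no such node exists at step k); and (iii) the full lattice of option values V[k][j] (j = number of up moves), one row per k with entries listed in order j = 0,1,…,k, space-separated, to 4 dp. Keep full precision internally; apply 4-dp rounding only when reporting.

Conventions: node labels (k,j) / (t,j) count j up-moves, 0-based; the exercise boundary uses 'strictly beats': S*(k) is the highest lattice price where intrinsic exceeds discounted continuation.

Δt=0.09913, u=1.14425, d=0.87393, q=0.50210, disc=e^(-rΔt)=0.99043
k=8 terminal: V=max(K-S,0) → 66.7095 57.8505 46.2514 31.0645 11.1800 0.0000 0.0000 0.0000 0.0000
k=7: j=0 S=32.7720 intr=62.5780 cont=61.6656 V=62.5780[EX]; j=1 S=42.9089 intr=52.4411 cont=51.5287 V=52.4411[EX]; j=2 S=56.1812 intr=39.1688 cont=38.2564 V=39.1688[EX]; j=3 S=73.5589 intr=21.7911 cont=20.8787 V=21.7911[EX]; j=4 S=96.3118 intr=0.0000 cont=5.5132 V=5.5132[hold]; j=5 S=126.1025 intr=0.0000 cont=0.0000 V=0.0000[hold]; j=6 S=165.1078 intr=0.0000 cont=0.0000 V=0.0000[hold]; j=7 S=216.1782 intr=0.0000 cont=0.0000 V=0.0000[hold]  S*(7)=73.5589
k=6: j=0 S=37.4995 intr=57.8505 cont=56.9381 V=57.8505[EX]; j=1 S=49.0986 intr=46.2514 cont=45.3390 V=46.2514[EX]; j=2 S=64.2855 intr=31.0645 cont=30.1521 V=31.0645[EX]; j=3 S=84.1700 intr=11.1800 cont=13.4876 V=13.4876[hold]; j=4 S=110.2050 intr=0.0000 cont=2.7187 V=2.7187[hold]; j=5 S=144.2931 intr=0.0000 cont=0.0000 V=0.0000[hold]; j=6 S=188.9251 intr=0.0000 cont=0.0000 V=0.0000[hold]  S*(6)=64.2855
k=5: j=0 S=42.9089 intr=52.4411 cont=51.5287 V=52.4411[EX]; j=1 S=56.1812 intr=39.1688 cont=38.2564 V=39.1688[EX]; j=2 S=73.5589 intr=21.7911 cont=22.0263 V=22.0263[hold]; j=3 S=96.3118 intr=0.0000 cont=8.0032 V=8.0032[hold]; j=4 S=126.1025 intr=0.0000 cont=1.3407 V=1.3407[hold]; j=5 S=165.1078 intr=0.0000 cont=0.0000 V=0.0000[hold]  S*(5)=56.1812
k=4: j=0 S=49.0986 intr=46.2514 cont=45.3390 V=46.2514[EX]; j=1 S=64.2855 intr=31.0645 cont=30.2690 V=31.0645[EX]; j=2 S=84.1700 intr=11.1800 cont=14.8418 V=14.8418[hold]; j=3 S=110.2050 intr=0.0000 cont=4.6134 V=4.6134[hold]; j=4 S=144.2931 intr=0.0000 cont=0.6611 V=0.6611[hold]  S*(4)=64.2855
k=3: j=0 S=56.1812 intr=39.1688 cont=38.2564 V=39.1688[EX]; j=1 S=73.5589 intr=21.7911 cont=22.6997 V=22.6997[hold]; j=2 S=96.3118 intr=0.0000 cont=9.6132 V=9.6132[hold]; j=3 S=126.1025 intr=0.0000 cont=2.6038 V=2.6038[hold]  S*(3)=56.1812
k=2: j=0 S=64.2855 intr=31.0645 cont=30.6039 V=31.0645[EX]; j=1 S=84.1700 intr=11.1800 cont=15.9746 V=15.9746[hold]; j=2 S=110.2050 intr=0.0000 cont=6.0354 V=6.0354[hold]  S*(2)=64.2855
k=1: j=0 S=73.5589 intr=21.7911 cont=23.2630 V=23.2630[hold]; j=1 S=96.3118 intr=0.0000 cont=10.8790 V=10.8790[hold]  S*(1)=-
k=0: j=0 S=84.1700 intr=11.1800 cont=16.8819 V=16.8819[hold]  S*(0)=-

price = 16.8819
boundary = - - 64.2855 56.1812 64.2855 56.1812 64.2855 73.5589
tree:
16.8819
23.2630 10.8790
31.0645 15.9746 6.0354
39.1688 22.6997 9.6132 2.6038
46.2514 31.0645 14.8418 4.6134 0.6611
52.4411 39.1688 22.0263 8.0032 1.3407 0.0000
57.8505 46.2514 31.0645 13.4876 2.7187 0.0000 0.0000
62.5780 52.4411 39.1688 21.7911 5.5132 0.0000 0.0000 0.0000
66.7095 57.8505 46.2514 31.0645 11.1800 0.0000 0.0000 0.0000 0.0000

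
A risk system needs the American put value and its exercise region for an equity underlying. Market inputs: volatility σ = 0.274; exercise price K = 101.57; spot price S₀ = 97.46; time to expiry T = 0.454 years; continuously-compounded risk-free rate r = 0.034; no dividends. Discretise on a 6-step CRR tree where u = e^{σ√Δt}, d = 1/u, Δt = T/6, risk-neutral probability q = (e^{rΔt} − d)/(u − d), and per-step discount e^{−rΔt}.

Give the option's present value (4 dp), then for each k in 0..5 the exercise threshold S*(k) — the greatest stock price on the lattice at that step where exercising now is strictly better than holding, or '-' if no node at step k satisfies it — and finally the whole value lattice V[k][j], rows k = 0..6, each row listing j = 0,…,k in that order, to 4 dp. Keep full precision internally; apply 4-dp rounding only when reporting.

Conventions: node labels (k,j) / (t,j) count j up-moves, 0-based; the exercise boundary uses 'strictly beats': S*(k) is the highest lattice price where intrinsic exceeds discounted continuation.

Δt=0.07567, u=1.07828, d=0.92740, q=0.49824, disc=e^(-rΔt)=0.99743
k=6 terminal: V=max(K-S,0) → 39.5648 29.4769 17.7476 4.1100 0.0000 0.0000 0.0000
k=5: j=0 S=66.8592 intr=34.7108 cont=34.4499 V=34.7108[EX]; j=1 S=77.7369 intr=23.8331 cont=23.5722 V=23.8331[EX]; j=2 S=90.3844 intr=11.1856 cont=10.9247 V=11.1856[EX]; j=3 S=105.0895 intr=0.0000 cont=2.0569 V=2.0569[hold]; j=4 S=122.1872 intr=0.0000 cont=0.0000 V=0.0000[hold]; j=5 S=142.0666 intr=0.0000 cont=0.0000 V=0.0000[hold]  S*(5)=90.3844
k=4: j=0 S=72.0931 intr=29.4769 cont=29.2159 V=29.4769[EX]; j=1 S=83.8224 intr=17.7476 cont=17.4866 V=17.7476[EX]; j=2 S=97.4600 intr=4.1100 cont=6.6203 V=6.6203[hold]; j=3 S=113.3164 intr=0.0000 cont=1.0294 V=1.0294[hold]; j=4 S=131.7525 intr=0.0000 cont=0.0000 V=0.0000[hold]  S*(4)=83.8224
k=3: j=0 S=77.7369 intr=23.8331 cont=23.5722 V=23.8331[EX]; j=1 S=90.3844 intr=11.1856 cont=12.1722 V=12.1722[hold]; j=2 S=105.0895 intr=0.0000 cont=3.8249 V=3.8249[hold]; j=3 S=122.1872 intr=0.0000 cont=0.5152 V=0.5152[hold]  S*(3)=77.7369
k=2: j=0 S=83.8224 intr=17.7476 cont=17.9769 V=17.9769[hold]; j=1 S=97.4600 intr=4.1100 cont=7.9926 V=7.9926[hold]; j=2 S=113.3164 intr=0.0000 cont=2.1703 V=2.1703[hold]  S*(2)=-
k=1: j=0 S=90.3844 intr=11.1856 cont=12.9689 V=12.9689[hold]; j=1 S=105.0895 intr=0.0000 cont=5.0786 V=5.0786[hold]  S*(1)=-
k=0: j=0 S=97.4600 intr=4.1100 cont=9.0145 V=9.0145[hold]  S*(0)=-

price = 9.0145
boundary = - - - 77.7369 83.8224 90.3844
tree:
9.0145
12.9689 5.0786
17.9769 7.9926 2.1703
23.8331 12.1722 3.8249 0.5152
29.4769 17.7476 6.6203 1.0294 0.0000
34.7108 23.8331 11.1856 2.0569 0.0000 0.0000
39.5648 29.4769 17.7476 4.1100 0.0000 0.0000 0.0000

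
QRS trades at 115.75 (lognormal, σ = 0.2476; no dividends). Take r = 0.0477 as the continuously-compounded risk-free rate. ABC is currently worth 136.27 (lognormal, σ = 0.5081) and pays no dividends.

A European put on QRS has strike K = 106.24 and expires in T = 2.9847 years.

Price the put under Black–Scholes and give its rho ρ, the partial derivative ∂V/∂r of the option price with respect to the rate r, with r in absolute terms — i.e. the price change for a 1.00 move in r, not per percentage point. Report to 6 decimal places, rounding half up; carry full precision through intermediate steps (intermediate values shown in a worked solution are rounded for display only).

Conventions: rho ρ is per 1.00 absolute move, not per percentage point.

σ√T = 0.2476·√2.9847 = 0.427761
d₁ = (ln(S/K) + (r+σ²/2)T) / (σ√T) = (ln(115.75/106.24) + (0.0477+0.2476²/2)·2.9847) / 0.427761 = (0.085732 + 0.233860) / 0.427761 = 0.747127
d₂ = d₁ − σ√T = 0.747127 − 0.427761 = 0.319367
e^{−rT} = 0.867300
N(−d₁) = 0.227493,  N(−d₂) = 0.374724
Put price V = K·e^{−rT}·N(−d₂) − S·N(−d₁) = 34.527828 − 26.332350 = 8.195478
ρ = −K·T·e^{−rT}·N(−d₂) = -103.055208

price = 8.195478
ρ = -103.055208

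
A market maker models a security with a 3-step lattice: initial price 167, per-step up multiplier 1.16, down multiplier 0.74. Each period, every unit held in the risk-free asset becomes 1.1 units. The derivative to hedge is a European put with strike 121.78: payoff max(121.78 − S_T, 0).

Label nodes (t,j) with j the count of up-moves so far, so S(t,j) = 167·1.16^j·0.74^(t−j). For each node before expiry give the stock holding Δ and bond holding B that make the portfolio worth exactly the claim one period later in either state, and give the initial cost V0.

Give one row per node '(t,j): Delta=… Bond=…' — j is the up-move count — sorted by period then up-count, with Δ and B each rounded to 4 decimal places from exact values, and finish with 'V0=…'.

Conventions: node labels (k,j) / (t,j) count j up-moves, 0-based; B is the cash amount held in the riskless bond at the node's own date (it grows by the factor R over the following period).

Since d<R<u, set p* = (R−d)/(u−d) = 0.8571; price each node as the discounted p*-expectation of its children.
Expiry values: V(3,0)=54.1076, V(3,1)=15.6989, V(3,2)=0.0000, V(3,3)=0.0000
  t=2,j=0: stock 91.4492 → up 106.0811 (V=15.6989), down 67.6724 (V=54.1076). Price 19.2599; hedge Δ=-1.0000, bond B=110.7091.
  t=2,j=1: stock 143.3528 → up 166.2892 (V=0.0000), down 106.0811 (V=15.6989). Price 2.0388; hedge Δ=-0.2607, bond B=39.4172.
  t=2,j=2: stock 224.7152 → up 260.6696 (V=0.0000), down 166.2892 (V=0.0000). Price 0.0000; hedge Δ=0.0000, bond B=0.0000.
  t=1,j=0: stock 123.5800 → up 143.3528 (V=2.0388), down 91.4492 (V=19.2599). Price 4.0900; hedge Δ=-0.3318, bond B=45.0925.
  t=1,j=1: stock 193.7200 → up 224.7152 (V=0.0000), down 143.3528 (V=2.0388). Price 0.2648; hedge Δ=-0.0251, bond B=5.1191.
  t=0,j=0: stock 167.0000 → up 193.7200 (V=0.2648), down 123.5800 (V=4.0900). Price 0.7375; hedge Δ=-0.0545, bond B=9.8451.
Verification: the root portfolio costs Δ(0,0)·S0 + B(0,0) = 0.7375, matching V0.

(0,0): Delta=-0.0545 Bond=9.8451
(1,0): Delta=-0.3318 Bond=45.0925
(1,1): Delta=-0.0251 Bond=5.1191
(2,0): Delta=-1.0000 Bond=110.7091
(2,1): Delta=-0.2607 Bond=39.4172
(2,2): Delta=0.0000 Bond=0.0000
V0=0.7375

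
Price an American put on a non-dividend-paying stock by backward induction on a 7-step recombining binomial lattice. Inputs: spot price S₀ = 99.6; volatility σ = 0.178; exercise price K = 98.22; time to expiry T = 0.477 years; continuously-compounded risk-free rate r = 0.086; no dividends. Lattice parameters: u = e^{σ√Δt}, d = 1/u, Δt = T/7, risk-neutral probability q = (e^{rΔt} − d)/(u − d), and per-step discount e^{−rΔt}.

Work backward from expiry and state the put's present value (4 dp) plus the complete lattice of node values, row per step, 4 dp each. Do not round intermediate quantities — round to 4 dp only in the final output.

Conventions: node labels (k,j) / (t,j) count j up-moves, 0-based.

price = 2.9715
tree:
2.9715
4.8440 1.4810
7.6369 2.6253 0.5667
11.5796 4.5133 1.1186 0.1241
15.5133 7.4589 2.1670 0.2783 0.0000
19.2684 11.5796 4.0930 0.6244 0.0000 0.0000
22.8530 15.5133 7.4589 1.4007 0.0000 0.0000 0.0000
26.2749 19.2684 11.5796 3.1421 0.0000 0.0000 0.0000 0.0000

Δt=0.06814  u=1.04756  d=0.95460  q=0.55161  discount=0.99416
step 7 (expiry): payoffs max(K−S,0) = 26.2749 19.2684 11.5796 3.1421 0.0000 0.0000 0.0000 0.0000
k=6: (k=6,j=0): S=75.3670, K−S=22.8530, hold=22.2791 ⇒ V=22.8530 exercise | (k=6,j=1): S=82.7067, K−S=15.5133, hold=14.9394 ⇒ V=15.5133 exercise | (k=6,j=2): S=90.7611, K−S=7.4589, hold=6.8849 ⇒ V=7.4589 exercise | (k=6,j=3): S=99.6000, K−S=0.0000, hold=1.4007 ⇒ V=1.4007 continue | (k=6,j=4): S=109.2996, K−S=0.0000, hold=0.0000 ⇒ V=0.0000 continue | (k=6,j=5): S=119.9439, K−S=0.0000, hold=0.0000 ⇒ V=0.0000 continue | (k=6,j=6): S=131.6247, K−S=0.0000, hold=0.0000 ⇒ V=0.0000 continue
k=5: (k=5,j=0): S=78.9516, K−S=19.2684, hold=18.6945 ⇒ V=19.2684 exercise | (k=5,j=1): S=86.6404, K−S=11.5796, hold=11.0057 ⇒ V=11.5796 exercise | (k=5,j=2): S=95.0779, K−S=3.1421, hold=4.0930 ⇒ V=4.0930 continue | (k=5,j=3): S=104.3372, K−S=0.0000, hold=0.6244 ⇒ V=0.6244 continue | (k=5,j=4): S=114.4981, K−S=0.0000, hold=0.0000 ⇒ V=0.0000 continue | (k=5,j=5): S=125.6486, K−S=0.0000, hold=0.0000 ⇒ V=0.0000 continue
k=4: (k=4,j=0): S=82.7067, K−S=15.5133, hold=14.9394 ⇒ V=15.5133 exercise | (k=4,j=1): S=90.7611, K−S=7.4589, hold=7.4064 ⇒ V=7.4589 exercise | (k=4,j=2): S=99.6000, K−S=0.0000, hold=2.1670 ⇒ V=2.1670 continue | (k=4,j=3): S=109.2996, K−S=0.0000, hold=0.2783 ⇒ V=0.2783 continue | (k=4,j=4): S=119.9439, K−S=0.0000, hold=0.0000 ⇒ V=0.0000 continue
k=3: (k=3,j=0): S=86.6404, K−S=11.5796, hold=11.0057 ⇒ V=11.5796 exercise | (k=3,j=1): S=95.0779, K−S=3.1421, hold=4.5133 ⇒ V=4.5133 continue | (k=3,j=2): S=104.3372, K−S=0.0000, hold=1.1186 ⇒ V=1.1186 continue | (k=3,j=3): S=114.4981, K−S=0.0000, hold=0.1241 ⇒ V=0.1241 continue
k=2: (k=2,j=0): S=90.7611, K−S=7.4589, hold=7.6369 ⇒ V=7.6369 continue | (k=2,j=1): S=99.6000, K−S=0.0000, hold=2.6253 ⇒ V=2.6253 continue | (k=2,j=2): S=109.2996, K−S=0.0000, hold=0.5667 ⇒ V=0.5667 continue
k=1: (k=1,j=0): S=95.0779, K−S=3.1421, hold=4.8440 ⇒ V=4.8440 continue | (k=1,j=1): S=104.3372, K−S=0.0000, hold=1.4810 ⇒ V=1.4810 continue
k=0: (k=0,j=0): S=99.6000, K−S=0.0000, hold=2.9715 ⇒ V=2.9715 continue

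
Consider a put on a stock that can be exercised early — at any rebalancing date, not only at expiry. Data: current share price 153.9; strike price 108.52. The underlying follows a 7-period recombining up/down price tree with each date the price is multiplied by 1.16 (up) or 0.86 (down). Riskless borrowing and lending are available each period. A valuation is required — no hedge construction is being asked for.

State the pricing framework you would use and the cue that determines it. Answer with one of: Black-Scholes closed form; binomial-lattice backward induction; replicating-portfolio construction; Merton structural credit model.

Key observation: the exercise right at every one of the 7 steps is what matters: each node needs max(108.52 − S, continuation), which only the stepwise tree valuation starting from spot 153.9 delivers.

framework: binomial-lattice backward induction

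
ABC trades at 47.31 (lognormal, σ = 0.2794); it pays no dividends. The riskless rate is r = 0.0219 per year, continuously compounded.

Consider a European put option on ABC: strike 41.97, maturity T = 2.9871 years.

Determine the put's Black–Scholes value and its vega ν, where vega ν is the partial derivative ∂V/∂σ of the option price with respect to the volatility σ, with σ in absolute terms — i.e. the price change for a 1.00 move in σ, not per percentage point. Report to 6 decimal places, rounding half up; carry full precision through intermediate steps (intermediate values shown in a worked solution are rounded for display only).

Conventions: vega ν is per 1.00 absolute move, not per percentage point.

price = 4.851150
ν = 26.833809

σ√T = 0.2794·√2.9871 = 0.482893
d₁ = (ln(S/K) + (r+σ²/2)T) / (σ√T) = (ln(47.31/41.97) + (0.0219+0.2794²/2)·2.9871) / 0.482893 = (0.119767 + 0.182011) / 0.482893 = 0.624935
d₂ = d₁ − σ√T = 0.624935 − 0.482893 = 0.142042
e^{−rT} = 0.936676
N(−d₁) = 0.266007,  N(−d₂) = 0.443523
Put price V = K·e^{−rT}·N(−d₂) − S·N(−d₁) = 17.435930 − 12.584780 = 4.851150
φ(d₁) = (1/√(2π))·e^{−d₁²/2} = 0.328174
ν = S·φ(d₁)·√T = 26.833809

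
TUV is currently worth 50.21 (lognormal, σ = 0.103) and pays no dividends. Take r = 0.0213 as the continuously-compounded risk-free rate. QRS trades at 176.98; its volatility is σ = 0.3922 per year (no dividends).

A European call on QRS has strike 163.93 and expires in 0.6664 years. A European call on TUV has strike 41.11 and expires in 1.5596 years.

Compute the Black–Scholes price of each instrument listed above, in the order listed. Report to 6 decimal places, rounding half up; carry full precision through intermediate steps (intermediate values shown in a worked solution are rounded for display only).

price(QRS call K=163.93) = 30.064447
price(TUV call K=41.11) = 10.522538

[QRS call K=163.93]
σ√T = 0.3922·√0.6664 = 0.320166
d₁ = (ln(S/K) + (r+σ²/2)T) / (σ√T) = (ln(176.98/163.93) + (0.0213+0.3922²/2)·0.6664) / 0.320166 = (0.076597 + 0.065447) / 0.320166 = 0.443660
d₂ = d₁ − σ√T = 0.443660 − 0.320166 = 0.123494
e^{−rT} = 0.985906
N(d₁) = 0.671356,  N(d₂) = 0.549142
price = S·N(d₁) − K·e^{−rT}·N(d₂) = 118.816516 − 88.752070 = 30.064447
[TUV call K=41.11]
σ√T = 0.103·√1.5596 = 0.128630
d₁ = (ln(S/K) + (r+σ²/2)T) / (σ√T) = (ln(50.21/41.11) + (0.0213+0.103²/2)·1.5596) / 0.128630 = (0.199963 + 0.041492) / 0.128630 = 1.877123
d₂ = d₁ − σ√T = 1.877123 − 0.128630 = 1.748492
e^{−rT} = 0.967326
N(d₁) = 0.969749,  N(d₂) = 0.959811
price = S·N(d₁) − K·e^{−rT}·N(d₂) = 48.691116 − 38.168578 = 10.522538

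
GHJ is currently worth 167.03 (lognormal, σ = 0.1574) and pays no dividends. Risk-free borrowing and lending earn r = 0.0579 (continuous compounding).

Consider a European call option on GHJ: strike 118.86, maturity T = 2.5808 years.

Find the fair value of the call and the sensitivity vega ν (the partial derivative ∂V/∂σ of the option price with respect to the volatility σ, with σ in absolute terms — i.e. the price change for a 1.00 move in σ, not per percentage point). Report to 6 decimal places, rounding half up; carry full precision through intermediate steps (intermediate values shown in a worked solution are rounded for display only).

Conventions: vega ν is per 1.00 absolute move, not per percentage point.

price = 64.997972
ν = 12.749916

σ√T = 0.1574·√2.5808 = 0.252861
d₁ = (ln(S/K) + (r+σ²/2)T) / (σ√T) = (ln(167.03/118.86) + (0.0579+0.1574²/2)·2.5808) / 0.252861 = (0.340227 + 0.181398) / 0.252861 = 2.062891
d₂ = d₁ − σ√T = 2.062891 − 0.252861 = 1.810030
e^{−rT} = 0.861200
N(d₁) = 0.980439,  N(d₂) = 0.964854
Call price V = S·N(d₁) − K·e^{−rT}·N(d₂) = 163.762645 − 98.764673 = 64.997972
φ(d₁) = (1/√(2π))·e^{−d₁²/2} = 0.047516
ν = S·φ(d₁)·√T = 12.749916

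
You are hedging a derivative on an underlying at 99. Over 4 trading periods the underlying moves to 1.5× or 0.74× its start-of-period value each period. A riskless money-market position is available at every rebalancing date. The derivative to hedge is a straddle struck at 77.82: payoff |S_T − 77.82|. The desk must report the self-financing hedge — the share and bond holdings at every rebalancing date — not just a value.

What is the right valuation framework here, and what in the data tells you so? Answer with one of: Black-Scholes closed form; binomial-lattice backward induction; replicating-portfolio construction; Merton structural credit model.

Key observation: since the answer must list Δ and B at each node of the 1.5/0.74 lattice on 99, the replicating-portfolio method — solving the two-state system at every node — is the one that applies.

framework: replicating-portfolio construction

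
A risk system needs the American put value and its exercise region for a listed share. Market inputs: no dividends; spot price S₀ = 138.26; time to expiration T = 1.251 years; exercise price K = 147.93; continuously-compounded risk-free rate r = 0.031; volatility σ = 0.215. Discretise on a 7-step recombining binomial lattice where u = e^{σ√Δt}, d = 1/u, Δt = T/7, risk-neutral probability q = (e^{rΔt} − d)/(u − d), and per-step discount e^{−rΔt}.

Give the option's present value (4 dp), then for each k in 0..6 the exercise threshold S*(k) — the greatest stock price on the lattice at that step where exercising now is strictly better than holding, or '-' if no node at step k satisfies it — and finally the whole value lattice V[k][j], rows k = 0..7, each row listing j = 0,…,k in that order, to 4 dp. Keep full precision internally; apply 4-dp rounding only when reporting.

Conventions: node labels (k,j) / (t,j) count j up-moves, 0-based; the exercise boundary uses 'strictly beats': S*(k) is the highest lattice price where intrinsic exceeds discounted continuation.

price = 16.3745
boundary = - - 115.2790 105.2633 115.2790 126.2477 115.2790
tree:
16.3745
23.5641 9.5853
32.6510 15.0145 4.4281
42.6667 22.6660 7.7627 1.2445
51.8122 32.6510 13.2361 2.5426 0.0000
60.1631 42.6667 21.6823 5.1946 0.0000 0.0000
67.7885 51.8122 32.6510 10.6128 0.0000 0.0000 0.0000
74.7514 60.1631 42.6667 21.6823 0.0000 0.0000 0.0000 0.0000

Δt=0.17871, u=1.09515, d=0.91312, q=0.50781, disc=e^(-rΔt)=0.99448
k=7 terminal: V=max(K-S,0) → 74.7514 60.1631 42.6667 21.6823 0.0000 0.0000 0.0000 0.0000
k=6: j=0 S=80.1415 intr=67.7885 cont=66.9712 V=67.7885[EX]; j=1 S=96.1178 intr=51.8122 cont=50.9949 V=51.8122[EX]; j=2 S=115.2790 intr=32.6510 cont=31.8337 V=32.6510[EX]; j=3 S=138.2600 intr=9.6700 cont=10.6128 V=10.6128[hold]; j=4 S=165.8223 intr=0.0000 cont=0.0000 V=0.0000[hold]; j=5 S=198.8792 intr=0.0000 cont=0.0000 V=0.0000[hold]; j=6 S=238.5260 intr=0.0000 cont=0.0000 V=0.0000[hold]  S*(6)=115.2790
k=5: j=0 S=87.7669 intr=60.1631 cont=59.3459 V=60.1631[EX]; j=1 S=105.2633 intr=42.6667 cont=41.8494 V=42.6667[EX]; j=2 S=126.2477 intr=21.6823 cont=21.3412 V=21.6823[EX]; j=3 S=151.4153 intr=0.0000 cont=5.1946 V=5.1946[hold]; j=4 S=181.6001 intr=0.0000 cont=0.0000 V=0.0000[hold]; j=5 S=217.8024 intr=0.0000 cont=0.0000 V=0.0000[hold]  S*(5)=126.2477
k=4: j=0 S=96.1178 intr=51.8122 cont=50.9949 V=51.8122[EX]; j=1 S=115.2790 intr=32.6510 cont=31.8337 V=32.6510[EX]; j=2 S=138.2600 intr=9.6700 cont=13.2361 V=13.2361[hold]; j=3 S=165.8223 intr=0.0000 cont=2.5426 V=2.5426[hold]; j=4 S=198.8792 intr=0.0000 cont=0.0000 V=0.0000[hold]  S*(4)=115.2790
k=3: j=0 S=105.2633 intr=42.6667 cont=41.8494 V=42.6667[EX]; j=1 S=126.2477 intr=21.6823 cont=22.6660 V=22.6660[hold]; j=2 S=151.4153 intr=0.0000 cont=7.7627 V=7.7627[hold]; j=3 S=181.6001 intr=0.0000 cont=1.2445 V=1.2445[hold]  S*(3)=105.2633
k=2: j=0 S=115.2790 intr=32.6510 cont=32.3305 V=32.6510[EX]; j=1 S=138.2600 intr=9.6700 cont=15.0145 V=15.0145[hold]; j=2 S=165.8223 intr=0.0000 cont=4.4281 V=4.4281[hold]  S*(2)=115.2790
k=1: j=0 S=126.2477 intr=21.6823 cont=23.5641 V=23.5641[hold]; j=1 S=151.4153 intr=0.0000 cont=9.5853 V=9.5853[hold]  S*(1)=-
k=0: j=0 S=138.2600 intr=9.6700 cont=16.3745 V=16.3745[hold]  S*(0)=-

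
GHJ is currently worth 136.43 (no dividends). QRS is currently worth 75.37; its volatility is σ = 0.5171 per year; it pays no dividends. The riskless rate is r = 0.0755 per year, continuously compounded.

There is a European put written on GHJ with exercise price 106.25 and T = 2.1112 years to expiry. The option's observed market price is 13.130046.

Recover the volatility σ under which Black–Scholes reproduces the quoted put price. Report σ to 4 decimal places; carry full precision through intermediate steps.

At σ = 0.4839 the Black–Scholes value reproduces the quote:
σ√T = 0.4839·√2.1112 = 0.703105
d₁ = (ln(S/K) + (r+σ²/2)T) / (σ√T) = (ln(136.43/106.25) + (0.0755+0.4839²/2)·2.1112) / 0.703105 = (0.250017 + 0.406574) / 0.703105 = 0.933844
d₂ = d₁ − σ√T = 0.933844 − 0.703105 = 0.230739
e^{−rT} = 0.852659
N(−d₁) = 0.175192,  N(−d₂) = 0.408759
V = K·e^{−rT}·N(−d₂) − S·N(−d₁) = 37.031499 − 23.901453 = 13.130046 (the quoted price), and the Black–Scholes price is strictly increasing in σ, so σ is unique

sigma = 0.4839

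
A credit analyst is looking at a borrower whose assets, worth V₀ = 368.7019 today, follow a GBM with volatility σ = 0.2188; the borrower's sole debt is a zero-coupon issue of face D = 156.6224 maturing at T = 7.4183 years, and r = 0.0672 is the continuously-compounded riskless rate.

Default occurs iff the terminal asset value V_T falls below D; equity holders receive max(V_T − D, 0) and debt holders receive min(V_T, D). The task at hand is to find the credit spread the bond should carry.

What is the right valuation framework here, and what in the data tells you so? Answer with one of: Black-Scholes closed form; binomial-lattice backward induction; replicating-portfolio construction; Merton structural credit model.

Key observation: the asked-for credit quantity lives on the firm's capital structure — asset value, asset volatility, debt face 156.6224 — which is the structural model's domain.

framework: Merton structural credit model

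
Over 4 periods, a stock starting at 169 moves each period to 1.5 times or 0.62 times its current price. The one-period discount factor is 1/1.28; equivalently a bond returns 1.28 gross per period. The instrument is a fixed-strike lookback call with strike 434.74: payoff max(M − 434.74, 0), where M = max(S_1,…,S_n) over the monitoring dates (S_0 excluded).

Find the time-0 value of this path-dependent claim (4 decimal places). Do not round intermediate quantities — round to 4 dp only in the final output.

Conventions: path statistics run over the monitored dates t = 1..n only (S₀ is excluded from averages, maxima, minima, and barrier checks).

Risk-neutral up-probability p* = (R−d)/(u−d) = (1.28−0.62)/(1.5−0.62) = 0.7500; the claim prices as the p*-weighted sum of path payoffs discounted by R^4.
Enumerate all 2^4 = 16 price paths (U = up ×1.5, D = down ×0.62); each path with k up-moves has probability p*^k·(1−p*)^(4−k).
DDDD: M=104.7800, payoff=0.0000, prob=0.003906
UDDD: M=253.5000, payoff=0.0000, prob=0.011719
DUDD: M=157.1700, payoff=0.0000, prob=0.011719
UUDD: M=380.2500, payoff=0.0000, prob=0.035156
DDUD: M=104.7800, payoff=0.0000, prob=0.011719
UDUD: M=253.5000, payoff=0.0000, prob=0.035156
DUUD: M=235.7550, payoff=0.0000, prob=0.035156
UUUD: M=570.3750, payoff=135.6350, prob=0.105469
DDDU: M=104.7800, payoff=0.0000, prob=0.011719
UDDU: M=253.5000, payoff=0.0000, prob=0.035156
DUDU: M=157.1700, payoff=0.0000, prob=0.035156
UUDU: M=380.2500, payoff=0.0000, prob=0.105469
DDUU: M=146.1681, payoff=0.0000, prob=0.035156
UDUU: M=353.6325, payoff=0.0000, prob=0.105469
DUUU: M=353.6325, payoff=0.0000, prob=0.105469
UUUU: M=855.5625, payoff=420.8225, prob=0.316406
Price = Σ prob·payoff / R^4 = 147.456123 / 2.684355 = 54.9317

price = 54.9317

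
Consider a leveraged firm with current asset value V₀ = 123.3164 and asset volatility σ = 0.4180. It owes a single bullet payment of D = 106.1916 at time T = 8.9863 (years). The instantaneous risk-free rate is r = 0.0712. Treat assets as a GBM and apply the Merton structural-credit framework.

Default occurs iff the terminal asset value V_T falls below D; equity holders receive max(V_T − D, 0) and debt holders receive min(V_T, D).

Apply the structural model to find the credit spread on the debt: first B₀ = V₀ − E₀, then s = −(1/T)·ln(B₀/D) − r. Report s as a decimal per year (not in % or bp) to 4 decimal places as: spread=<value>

Equity is a call on the firm's assets struck at D = 106.1916:
d₁ = [ln(V₀/D) + (r + σ²/2)T] / (σ√T)
   = [ln(123.3164/106.1916) + (0.0712 + 0.5·0.4180²)·8.9863] / (0.4180·√8.9863)
   = [0.149508 + 1.424886] / 1.253045 = 1.256454
d₂ = d₁ − σ√T = 1.256454 − 1.253045 = 0.003409
N(d₁) = 0.895524,  N(d₂) = 0.501360,  e^(−rT) = 0.527385
E₀ = V₀·N(d₁) − D·e^(−rT)·N(d₂)
   = 123.3164·0.895524 − 106.1916·0.527385·0.501360 = 82.354746
B₀ = V₀ − E₀ = 123.3164 − 82.354746 = 40.961654
spread = −(1/T)·ln(B₀/D) − r = −(1/8.9863)·ln(40.961654/106.1916) − 0.0712 = 0.03480677

spread=0.0348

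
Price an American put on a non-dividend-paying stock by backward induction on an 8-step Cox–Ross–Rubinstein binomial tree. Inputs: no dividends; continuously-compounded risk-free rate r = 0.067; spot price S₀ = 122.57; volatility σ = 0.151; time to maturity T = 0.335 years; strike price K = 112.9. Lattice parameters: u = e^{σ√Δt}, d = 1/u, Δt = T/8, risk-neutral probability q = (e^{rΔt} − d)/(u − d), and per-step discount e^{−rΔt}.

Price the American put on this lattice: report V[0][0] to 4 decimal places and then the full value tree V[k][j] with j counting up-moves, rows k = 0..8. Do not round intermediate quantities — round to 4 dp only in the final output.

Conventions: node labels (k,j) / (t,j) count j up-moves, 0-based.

params: Δt=0.04188 u=1.03138 d=0.96957 q=0.53773 e^(-rΔt)=0.99720
t_8 payoffs: 17.1745 11.0721 4.5807 0.0000 0.0000 0.0000 0.0000 0.0000 0.0000
k=7: node(7,0) S=98.7296 payoff=14.1704 vs cont=13.8541 → 14.1704 [stop]  node(7,1) S=105.0235 payoff=7.8765 vs cont=7.5602 → 7.8765 [stop]  node(7,2) S=111.7186 payoff=1.1814 vs cont=2.1116 → 2.1116 [wait]  node(7,3) S=118.8405 payoff=0.0000 vs cont=0.0000 → 0.0000 [wait]  node(7,4) S=126.4165 payoff=0.0000 vs cont=0.0000 → 0.0000 [wait]  node(7,5) S=134.4754 payoff=0.0000 vs cont=0.0000 → 0.0000 [wait]  node(7,6) S=143.0481 payoff=0.0000 vs cont=0.0000 → 0.0000 [wait]  node(7,7) S=152.1672 payoff=0.0000 vs cont=0.0000 → 0.0000 [wait]
k=6: node(6,0) S=101.8279 payoff=11.0721 vs cont=10.7558 → 11.0721 [stop]  node(6,1) S=108.3193 payoff=4.5807 vs cont=4.7632 → 4.7632 [wait]  node(6,2) S=115.2246 payoff=0.0000 vs cont=0.9734 → 0.9734 [wait]  node(6,3) S=122.5700 payoff=0.0000 vs cont=0.0000 → 0.0000 [wait]  node(6,4) S=130.3837 payoff=0.0000 vs cont=0.0000 → 0.0000 [wait]  node(6,5) S=138.6955 payoff=0.0000 vs cont=0.0000 → 0.0000 [wait]  node(6,6) S=147.5372 payoff=0.0000 vs cont=0.0000 → 0.0000 [wait]
k=5: node(5,0) S=105.0235 payoff=7.8765 vs cont=7.6581 → 7.8765 [stop]  node(5,1) S=111.7186 payoff=1.1814 vs cont=2.7176 → 2.7176 [wait]  node(5,2) S=118.8405 payoff=0.0000 vs cont=0.4487 → 0.4487 [wait]  node(5,3) S=126.4165 payoff=0.0000 vs cont=0.0000 → 0.0000 [wait]  node(5,4) S=134.4754 payoff=0.0000 vs cont=0.0000 → 0.0000 [wait]  node(5,5) S=143.0481 payoff=0.0000 vs cont=0.0000 → 0.0000 [wait]
k=4: node(4,0) S=108.3193 payoff=4.5807 vs cont=5.0881 → 5.0881 [wait]  node(4,1) S=115.2246 payoff=0.0000 vs cont=1.4934 → 1.4934 [wait]  node(4,2) S=122.5700 payoff=0.0000 vs cont=0.2068 → 0.2068 [wait]  node(4,3) S=130.3837 payoff=0.0000 vs cont=0.0000 → 0.0000 [wait]  node(4,4) S=138.6955 payoff=0.0000 vs cont=0.0000 → 0.0000 [wait]
k=3: node(3,0) S=111.7186 payoff=1.1814 vs cont=3.1463 → 3.1463 [wait]  node(3,1) S=118.8405 payoff=0.0000 vs cont=0.7993 → 0.7993 [wait]  node(3,2) S=126.4165 payoff=0.0000 vs cont=0.0953 → 0.0953 [wait]  node(3,3) S=134.4754 payoff=0.0000 vs cont=0.0000 → 0.0000 [wait]
k=2: node(2,0) S=115.2246 payoff=0.0000 vs cont=1.8790 → 1.8790 [wait]  node(2,1) S=122.5700 payoff=0.0000 vs cont=0.4196 → 0.4196 [wait]  node(2,2) S=130.3837 payoff=0.0000 vs cont=0.0440 → 0.0440 [wait]
k=1: node(1,0) S=118.8405 payoff=0.0000 vs cont=1.0911 → 1.0911 [wait]  node(1,1) S=126.4165 payoff=0.0000 vs cont=0.2170 → 0.2170 [wait]
k=0: node(0,0) S=122.5700 payoff=0.0000 vs cont=0.6193 → 0.6193 [wait]

price = 0.6193
tree:
0.6193
1.0911 0.2170
1.8790 0.4196 0.0440
3.1463 0.7993 0.0953 0.0000
5.0881 1.4934 0.2068 0.0000 0.0000
7.8765 2.7176 0.4487 0.0000 0.0000 0.0000
11.0721 4.7632 0.9734 0.0000 0.0000 0.0000 0.0000
14.1704 7.8765 2.1116 0.0000 0.0000 0.0000 0.0000 0.0000
17.1745 11.0721 4.5807 0.0000 0.0000 0.0000 0.0000 0.0000 0.0000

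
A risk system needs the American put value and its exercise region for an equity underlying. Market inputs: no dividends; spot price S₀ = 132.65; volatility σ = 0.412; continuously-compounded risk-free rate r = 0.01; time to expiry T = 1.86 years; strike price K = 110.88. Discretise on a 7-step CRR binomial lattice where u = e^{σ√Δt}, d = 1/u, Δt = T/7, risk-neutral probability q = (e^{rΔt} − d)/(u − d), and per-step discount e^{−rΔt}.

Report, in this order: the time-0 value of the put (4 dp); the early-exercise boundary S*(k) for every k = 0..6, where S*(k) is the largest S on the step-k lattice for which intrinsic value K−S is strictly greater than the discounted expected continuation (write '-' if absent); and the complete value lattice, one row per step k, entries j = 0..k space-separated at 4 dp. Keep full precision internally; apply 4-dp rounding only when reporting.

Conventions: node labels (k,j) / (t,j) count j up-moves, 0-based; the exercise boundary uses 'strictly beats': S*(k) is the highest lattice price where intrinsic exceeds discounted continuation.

params: Δt=0.26571 u=1.23661 d=0.80866 q=0.45332 e^(-rΔt)=0.99735
t_7 payoffs: 80.8834 65.0089 40.7334 3.6111 0.0000 0.0000 0.0000 0.0000
t_6: node(6,0) S=37.0942 payoff=73.7858 vs cont=73.4916 → 73.7858 [stop]  node(6,1) S=56.7248 payoff=54.1552 vs cont=53.8610 → 54.1552 [stop]  node(6,2) S=86.7441 payoff=24.1359 vs cont=23.8416 → 24.1359 [stop]  node(6,3) S=132.6500 payoff=0.0000 vs cont=1.9689 → 1.9689 [wait]  node(6,4) S=202.8497 payoff=0.0000 vs cont=0.0000 → 0.0000 [wait]  node(6,5) S=310.1998 payoff=0.0000 vs cont=0.0000 → 0.0000 [wait]  node(6,6) S=474.3606 payoff=0.0000 vs cont=0.0000 → 0.0000 [wait]  ⇒ S*(6)=86.7441
t_5: node(5,0) S=45.8711 payoff=65.0089 vs cont=64.7146 → 65.0089 [stop]  node(5,1) S=70.1466 payoff=40.7334 vs cont=40.4392 → 40.7334 [stop]  node(5,2) S=107.2689 payoff=3.6111 vs cont=14.0497 → 14.0497 [wait]  node(5,3) S=164.0366 payoff=0.0000 vs cont=1.0735 → 1.0735 [wait]  node(5,4) S=250.8464 payoff=0.0000 vs cont=0.0000 → 0.0000 [wait]  node(5,5) S=383.5969 payoff=0.0000 vs cont=0.0000 → 0.0000 [wait]  ⇒ S*(5)=70.1466
t_4: node(4,0) S=56.7248 payoff=54.1552 vs cont=53.8610 → 54.1552 [stop]  node(4,1) S=86.7441 payoff=24.1359 vs cont=28.5611 → 28.5611 [wait]  node(4,2) S=132.6500 payoff=0.0000 vs cont=8.1456 → 8.1456 [wait]  node(4,3) S=202.8497 payoff=0.0000 vs cont=0.5853 → 0.5853 [wait]  node(4,4) S=310.1998 payoff=0.0000 vs cont=0.0000 → 0.0000 [wait]  ⇒ S*(4)=56.7248
t_3: node(3,0) S=70.1466 payoff=40.7334 vs cont=42.4399 → 42.4399 [wait]  node(3,1) S=107.2689 payoff=3.6111 vs cont=19.2551 → 19.2551 [wait]  node(3,2) S=164.0366 payoff=0.0000 vs cont=4.7058 → 4.7058 [wait]  node(3,3) S=250.8464 payoff=0.0000 vs cont=0.3191 → 0.3191 [wait]  ⇒ S*(3)=-
t_2: node(2,0) S=86.7441 payoff=24.1359 vs cont=31.8450 → 31.8450 [wait]  node(2,1) S=132.6500 payoff=0.0000 vs cont=12.6260 → 12.6260 [wait]  node(2,2) S=202.8497 payoff=0.0000 vs cont=2.7100 → 2.7100 [wait]  ⇒ S*(2)=-
t_1: node(1,0) S=107.2689 payoff=3.6111 vs cont=23.0712 → 23.0712 [wait]  node(1,1) S=164.0366 payoff=0.0000 vs cont=8.1093 → 8.1093 [wait]  ⇒ S*(1)=-
t_0: node(0,0) S=132.6500 payoff=0.0000 vs cont=16.2454 → 16.2454 [wait]  ⇒ S*(0)=-

price = 16.2454
boundary = - - - - 56.7248 70.1466 86.7441
tree:
16.2454
23.0712 8.1093
31.8450 12.6260 2.7100
42.4399 19.2551 4.7058 0.3191
54.1552 28.5611 8.1456 0.5853 0.0000
65.0089 40.7334 14.0497 1.0735 0.0000 0.0000
73.7858 54.1552 24.1359 1.9689 0.0000 0.0000 0.0000
80.8834 65.0089 40.7334 3.6111 0.0000 0.0000 0.0000 0.0000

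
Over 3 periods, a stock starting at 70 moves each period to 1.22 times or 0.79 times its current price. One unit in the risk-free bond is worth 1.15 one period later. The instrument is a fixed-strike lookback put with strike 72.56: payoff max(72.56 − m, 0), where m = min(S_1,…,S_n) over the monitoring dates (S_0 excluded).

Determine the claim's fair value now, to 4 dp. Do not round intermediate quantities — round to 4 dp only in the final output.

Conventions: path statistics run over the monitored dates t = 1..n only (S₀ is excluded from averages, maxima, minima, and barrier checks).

price = 2.7682

No-arbitrage gives p* = (R−d)/(u−d) = 0.8372: enumerate every path, weight its payoff by its p*-probability, and discount by R^3.
Enumerate all 2^3 = 8 price paths (U = up ×1.22, D = down ×0.79); each path with k up-moves has probability p*^k·(1−p*)^(3−k).
DDD: m=34.5127, payoff=38.0473, prob=0.004314
UDD: m=53.2981, payoff=19.2619, prob=0.022187
DUD: m=53.2981, payoff=19.2619, prob=0.022187
UUD: m=82.3085, payoff=0.0000, prob=0.114103
DDU: m=43.6870, payoff=28.8730, prob=0.022187
UDU: m=67.4660, payoff=5.0940, prob=0.114103
DUU: m=55.3000, payoff=17.2600, prob=0.114103
UUU: m=85.4000, payoff=0.0000, prob=0.586816
Price = Σ prob·payoff / R^3 = 4.210114 / 1.520875 = 2.7682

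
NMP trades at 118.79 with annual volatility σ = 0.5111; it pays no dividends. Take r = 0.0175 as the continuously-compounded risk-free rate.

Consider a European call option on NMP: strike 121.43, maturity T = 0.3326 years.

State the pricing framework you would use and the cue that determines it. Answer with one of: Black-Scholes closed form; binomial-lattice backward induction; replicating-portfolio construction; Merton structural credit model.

framework: Black-Scholes closed form

Key observation: a European-exercise option on NMP struck at 121.43 — a GBM underlying with constant parameters — admits an analytic price: the data contain no early exercise, no discrete tree, no debt structure.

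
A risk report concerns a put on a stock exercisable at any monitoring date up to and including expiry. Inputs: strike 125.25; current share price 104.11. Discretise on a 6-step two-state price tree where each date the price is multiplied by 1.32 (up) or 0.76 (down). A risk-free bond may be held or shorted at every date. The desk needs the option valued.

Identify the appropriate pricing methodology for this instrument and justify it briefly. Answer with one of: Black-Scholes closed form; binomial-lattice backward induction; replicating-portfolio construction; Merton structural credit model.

framework: binomial-lattice backward induction

Key observation: with exercise allowed before expiry on a discrete up/down model (6 steps from spot 104.11), the strike-125.25 put's value must be rolled back through the tree testing early exercise at each node.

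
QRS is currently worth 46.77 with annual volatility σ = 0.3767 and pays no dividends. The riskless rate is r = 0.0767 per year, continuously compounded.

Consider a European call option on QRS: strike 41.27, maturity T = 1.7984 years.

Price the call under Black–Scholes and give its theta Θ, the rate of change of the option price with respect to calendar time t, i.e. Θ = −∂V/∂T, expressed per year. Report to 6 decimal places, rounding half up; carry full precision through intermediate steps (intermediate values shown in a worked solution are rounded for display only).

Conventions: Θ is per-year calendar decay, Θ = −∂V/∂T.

σ√T = 0.3767·√1.7984 = 0.505171
d₁ = (ln(S/K) + (r+σ²/2)T) / (σ√T) = (ln(46.77/41.27) + (0.0767+0.3767²/2)·1.7984) / 0.505171 = (0.125106 + 0.265536) / 0.505171 = 0.773287
d₂ = d₁ − σ√T = 0.773287 − 0.505171 = 0.268116
e^{−rT} = 0.871153
N(d₁) = 0.780324,  N(d₂) = 0.605695
Call price V = S·N(d₁) − K·e^{−rT}·N(d₂) = 36.495741 − 21.776242 = 14.719499
φ(d₁) = (1/√(2π))·e^{−d₁²/2} = 0.295843
Θ = −S·φ(d₁)·σ/(2√T) − r·K·e^{−rT}·N(d₂) = −1.943353 − 1.670238 = -3.613591

price = 14.719499
Θ = -3.613591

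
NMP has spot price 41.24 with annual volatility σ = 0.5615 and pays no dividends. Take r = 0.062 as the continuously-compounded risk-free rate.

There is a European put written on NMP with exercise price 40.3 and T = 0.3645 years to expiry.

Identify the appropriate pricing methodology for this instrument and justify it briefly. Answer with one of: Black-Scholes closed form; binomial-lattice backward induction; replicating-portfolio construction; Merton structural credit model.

framework: Black-Scholes closed form

Key observation: a European-exercise option on NMP struck at 40.3 — a GBM underlying with constant parameters — admits an analytic price: the data contain no early exercise, no discrete tree, no debt structure.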